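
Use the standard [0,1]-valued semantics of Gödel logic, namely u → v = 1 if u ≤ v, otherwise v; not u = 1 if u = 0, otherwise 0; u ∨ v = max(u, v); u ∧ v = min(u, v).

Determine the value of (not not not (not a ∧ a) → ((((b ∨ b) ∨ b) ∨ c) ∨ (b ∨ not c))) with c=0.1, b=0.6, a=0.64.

0.60

not a: Gödel ¬ of 0.64 = 0 (operand ≠ 0)
(not a ∧ a) = min(0, 0.64) = 0
not (not a ∧ a): Gödel ¬ of 0 = 1 (operand is 0)
not not (not a ∧ a): Gödel ¬ of 1 = 0 (operand ≠ 0)
not not not (not a ∧ a): Gödel ¬ of 0 = 1 (operand is 0)
(b ∨ b) = max(0.6, 0.6) = 0.6
((b ∨ b) ∨ b) = max(0.6, 0.6) = 0.6
(((b ∨ b) ∨ b) ∨ c) = max(0.6, 0.1) = 0.6
not c: Gödel ¬ of 0.1 = 0 (operand ≠ 0)
(b ∨ not c) = max(0.6, 0) = 0.6
((((b ∨ b) ∨ b) ∨ c) ∨ (b ∨ not c)) = max(0.6, 0.6) = 0.6
(not not not (not a ∧ a) → ((((b ∨ b) ∨ b) ∨ c) ∨ (b ∨ not c))): 1 > 0.6, so result = 0.6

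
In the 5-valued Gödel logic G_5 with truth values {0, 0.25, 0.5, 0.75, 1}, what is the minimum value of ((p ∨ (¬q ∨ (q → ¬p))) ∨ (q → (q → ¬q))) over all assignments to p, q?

0.25

The minimum is attained at p = 0.25, q = 0.25:
  ¬q: Gödel ¬ of 0.25 = 0 (operand ≠ 0)
  ¬p: Gödel ¬ of 0.25 = 0 (operand ≠ 0)
  (q → ¬p): 0.25 > 0, so result = 0
  (¬q ∨ (q → ¬p)) = max(0, 0) = 0
  (p ∨ (¬q ∨ (q → ¬p))) = max(0.25, 0) = 0.25
  ¬q: Gödel ¬ of 0.25 = 0 (operand ≠ 0)
  (q → ¬q): 0.25 > 0, so result = 0
  (q → (q → ¬q)): 0.25 > 0, so result = 0
  ((p ∨ (¬q ∨ (q → ¬p))) ∨ (q → (q → ¬q))) = max(0.25, 0) = 0.25
Checking all 25 assignments confirms none give a value below 0.25.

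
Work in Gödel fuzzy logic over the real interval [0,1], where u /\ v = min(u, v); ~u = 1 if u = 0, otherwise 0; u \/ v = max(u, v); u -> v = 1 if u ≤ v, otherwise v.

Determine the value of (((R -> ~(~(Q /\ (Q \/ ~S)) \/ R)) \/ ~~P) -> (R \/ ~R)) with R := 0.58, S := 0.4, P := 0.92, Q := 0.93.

0.58

~S: Gödel ¬ of 0.4 = 0 (operand ≠ 0)
(Q \/ ~S) = max(0.93, 0) = 0.93
(Q /\ (Q \/ ~S)) = min(0.93, 0.93) = 0.93
~(Q /\ (Q \/ ~S)): Gödel ¬ of 0.93 = 0 (operand ≠ 0)
(~(Q /\ (Q \/ ~S)) \/ R) = max(0, 0.58) = 0.58
~(~(Q /\ (Q \/ ~S)) \/ R): Gödel ¬ of 0.58 = 0 (operand ≠ 0)
(R -> ~(~(Q /\ (Q \/ ~S)) \/ R)): 0.58 > 0, so result = 0
~P: Gödel ¬ of 0.92 = 0 (operand ≠ 0)
~~P: Gödel ¬ of 0 = 1 (operand is 0)
((R -> ~(~(Q /\ (Q \/ ~S)) \/ R)) \/ ~~P) = max(0, 1) = 1
~R: Gödel ¬ of 0.58 = 0 (operand ≠ 0)
(R \/ ~R) = max(0.58, 0) = 0.58
(((R -> ~(~(Q /\ (Q \/ ~S)) \/ R)) \/ ~~P) -> (R \/ ~R)): 1 > 0.58, so result = 0.58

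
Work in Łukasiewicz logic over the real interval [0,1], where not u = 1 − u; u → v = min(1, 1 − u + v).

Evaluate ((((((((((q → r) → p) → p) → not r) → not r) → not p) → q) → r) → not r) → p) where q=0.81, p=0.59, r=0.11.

0.59

(q → r): min(1, 1 − 0.81 + 0.11) = 0.3
((q → r) → p): min(1, 1 − 0.3 + 0.59) = 1
(((q → r) → p) → p): min(1, 1 − 1 + 0.59) = 0.59
not r: Łukasiewicz ¬ gives 1 − 0.11 = 0.89
((((q → r) → p) → p) → not r): min(1, 1 − 0.59 + 0.89) = 1
not r: Łukasiewicz ¬ gives 1 − 0.11 = 0.89
(((((q → r) → p) → p) → not r) → not r): min(1, 1 − 1 + 0.89) = 0.89
not p: Łukasiewicz ¬ gives 1 − 0.59 = 0.41
((((((q → r) → p) → p) → not r) → not r) → not p): min(1, 1 − 0.89 + 0.41) = 0.52
(((((((q → r) → p) → p) → not r) → not r) → not p) → q): min(1, 1 − 0.52 + 0.81) = 1
((((((((q → r) → p) → p) → not r) → not r) → not p) → q) → r): min(1, 1 − 1 + 0.11) = 0.11
not r: Łukasiewicz ¬ gives 1 − 0.11 = 0.89
(((((((((q → r) → p) → p) → not r) → not r) → not p) → q) → r) → not r): min(1, 1 − 0.11 + 0.89) = 1
((((((((((q → r) → p) → p) → not r) → not r) → not p) → q) → r) → not r) → p): min(1, 1 − 1 + 0.59) = 0.59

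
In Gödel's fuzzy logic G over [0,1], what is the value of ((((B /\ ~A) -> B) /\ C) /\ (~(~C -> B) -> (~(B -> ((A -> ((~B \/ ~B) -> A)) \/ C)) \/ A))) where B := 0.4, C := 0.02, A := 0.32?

0.02

~A: Gödel ¬ of 0.32 = 0 (operand ≠ 0)
(B /\ ~A) = min(0.4, 0) = 0
((B /\ ~A) -> B): 0 ≤ 0.4, so result = 1
(((B /\ ~A) -> B) /\ C) = min(1, 0.02) = 0.02
~C: Gödel ¬ of 0.02 = 0 (operand ≠ 0)
(~C -> B): 0 ≤ 0.4, so result = 1
~(~C -> B): Gödel ¬ of 1 = 0 (operand ≠ 0)
~B: Gödel ¬ of 0.4 = 0 (operand ≠ 0)
~B: Gödel ¬ of 0.4 = 0 (operand ≠ 0)
(~B \/ ~B) = max(0, 0) = 0
((~B \/ ~B) -> A): 0 ≤ 0.32, so result = 1
(A -> ((~B \/ ~B) -> A)): 0.32 ≤ 1, so result = 1
((A -> ((~B \/ ~B) -> A)) \/ C) = max(1, 0.02) = 1
(B -> ((A -> ((~B \/ ~B) -> A)) \/ C)): 0.4 ≤ 1, so result = 1
~(B -> ((A -> ((~B \/ ~B) -> A)) \/ C)): Gödel ¬ of 1 = 0 (operand ≠ 0)
(~(B -> ((A -> ((~B \/ ~B) -> A)) \/ C)) \/ A) = max(0, 0.32) = 0.32
(~(~C -> B) -> (~(B -> ((A -> ((~B \/ ~B) -> A)) \/ C)) \/ A)): 0 ≤ 0.32, so result = 1
((((B /\ ~A) -> B) /\ C) /\ (~(~C -> B) -> (~(B -> ((A -> ((~B \/ ~B) -> A)) \/ C)) \/ A))) = min(0.02, 1) = 0.02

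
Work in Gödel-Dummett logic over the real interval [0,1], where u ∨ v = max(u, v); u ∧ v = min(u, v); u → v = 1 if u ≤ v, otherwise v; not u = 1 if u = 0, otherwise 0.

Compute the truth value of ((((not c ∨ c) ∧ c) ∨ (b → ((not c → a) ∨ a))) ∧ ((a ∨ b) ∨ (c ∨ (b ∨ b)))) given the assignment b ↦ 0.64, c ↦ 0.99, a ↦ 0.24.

not c: Gödel ¬ of 0.99 = 0 (operand ≠ 0)
(not c ∨ c) = max(0, 0.99) = 0.99
((not c ∨ c) ∧ c) = min(0.99, 0.99) = 0.99
not c: Gödel ¬ of 0.99 = 0 (operand ≠ 0)
(not c → a): 0 ≤ 0.24, so result = 1
((not c → a) ∨ a) = max(1, 0.24) = 1
(b → ((not c → a) ∨ a)): 0.64 ≤ 1, so result = 1
(((not c ∨ c) ∧ c) ∨ (b → ((not c → a) ∨ a))) = max(0.99, 1) = 1
(a ∨ b) = max(0.24, 0.64) = 0.64
(b ∨ b) = max(0.64, 0.64) = 0.64
(c ∨ (b ∨ b)) = max(0.99, 0.64) = 0.99
((a ∨ b) ∨ (c ∨ (b ∨ b))) = max(0.64, 0.99) = 0.99
((((not c ∨ c) ∧ c) ∨ (b → ((not c → a) ∨ a))) ∧ ((a ∨ b) ∨ (c ∨ (b ∨ b)))) = min(1, 0.99) = 0.99

0.99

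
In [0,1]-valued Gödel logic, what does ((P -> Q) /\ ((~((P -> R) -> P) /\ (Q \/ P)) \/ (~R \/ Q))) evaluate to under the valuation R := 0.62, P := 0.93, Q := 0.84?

0.84

(P -> Q): 0.93 > 0.84, so result = 0.84
(P -> R): 0.93 > 0.62, so result = 0.62
((P -> R) -> P): 0.62 ≤ 0.93, so result = 1
~((P -> R) -> P): Gödel ¬ of 1 = 0 (operand ≠ 0)
(Q \/ P) = max(0.84, 0.93) = 0.93
(~((P -> R) -> P) /\ (Q \/ P)) = min(0, 0.93) = 0
~R: Gödel ¬ of 0.62 = 0 (operand ≠ 0)
(~R \/ Q) = max(0, 0.84) = 0.84
((~((P -> R) -> P) /\ (Q \/ P)) \/ (~R \/ Q)) = max(0, 0.84) = 0.84
((P -> Q) /\ ((~((P -> R) -> P) /\ (Q \/ P)) \/ (~R \/ Q))) = min(0.84, 0.84) = 0.84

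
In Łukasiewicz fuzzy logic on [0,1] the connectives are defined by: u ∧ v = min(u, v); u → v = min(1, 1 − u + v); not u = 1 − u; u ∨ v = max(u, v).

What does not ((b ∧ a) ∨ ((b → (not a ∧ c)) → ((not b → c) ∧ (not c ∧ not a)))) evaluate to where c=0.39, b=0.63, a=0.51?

0.27

(b ∧ a) = min(0.63, 0.51) = 0.51
not a: Łukasiewicz ¬ gives 1 − 0.51 = 0.49
(not a ∧ c) = min(0.49, 0.39) = 0.39
(b → (not a ∧ c)): min(1, 1 − 0.63 + 0.39) = 0.76
not b: Łukasiewicz ¬ gives 1 − 0.63 = 0.37
(not b → c): min(1, 1 − 0.37 + 0.39) = 1
not c: Łukasiewicz ¬ gives 1 − 0.39 = 0.61
not a: Łukasiewicz ¬ gives 1 − 0.51 = 0.49
(not c ∧ not a) = min(0.61, 0.49) = 0.49
((not b → c) ∧ (not c ∧ not a)) = min(1, 0.49) = 0.49
((b → (not a ∧ c)) → ((not b → c) ∧ (not c ∧ not a))): min(1, 1 − 0.76 + 0.49) = 0.73
((b ∧ a) ∨ ((b → (not a ∧ c)) → ((not b → c) ∧ (not c ∧ not a)))) = max(0.51, 0.73) = 0.73
not ((b ∧ a) ∨ ((b → (not a ∧ c)) → ((not b → c) ∧ (not c ∧ not a)))): Łukasiewicz ¬ gives 1 − 0.73 = 0.27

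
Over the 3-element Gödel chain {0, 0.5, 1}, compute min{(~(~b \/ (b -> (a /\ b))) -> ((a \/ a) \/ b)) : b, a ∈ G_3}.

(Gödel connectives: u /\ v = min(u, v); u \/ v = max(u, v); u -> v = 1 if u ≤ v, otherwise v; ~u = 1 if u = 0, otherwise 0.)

The minimum is attained at b = 0.5, a = 0:
  ~b: Gödel ¬ of 0.5 = 0 (operand ≠ 0)
  (a /\ b) = min(0, 0.5) = 0
  (b -> (a /\ b)): 0.5 > 0, so result = 0
  (~b \/ (b -> (a /\ b))) = max(0, 0) = 0
  ~(~b \/ (b -> (a /\ b))): Gödel ¬ of 0 = 1 (operand is 0)
  (a \/ a) = max(0, 0) = 0
  ((a \/ a) \/ b) = max(0, 0.5) = 0.5
  (~(~b \/ (b -> (a /\ b))) -> ((a \/ a) \/ b)): 1 > 0.5, so result = 0.5
Checking all 9 assignments confirms none give a value below 0.50.

0.50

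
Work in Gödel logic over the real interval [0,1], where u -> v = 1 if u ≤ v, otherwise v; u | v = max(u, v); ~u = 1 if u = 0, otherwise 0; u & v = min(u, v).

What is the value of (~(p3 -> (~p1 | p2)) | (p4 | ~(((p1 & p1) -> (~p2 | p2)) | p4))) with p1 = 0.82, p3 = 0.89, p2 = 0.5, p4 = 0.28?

~p1: Gödel ¬ of 0.82 = 0 (operand ≠ 0)
(~p1 | p2) = max(0, 0.5) = 0.5
(p3 -> (~p1 | p2)): 0.89 > 0.5, so result = 0.5
~(p3 -> (~p1 | p2)): Gödel ¬ of 0.5 = 0 (operand ≠ 0)
(p1 & p1) = min(0.82, 0.82) = 0.82
~p2: Gödel ¬ of 0.5 = 0 (operand ≠ 0)
(~p2 | p2) = max(0, 0.5) = 0.5
((p1 & p1) -> (~p2 | p2)): 0.82 > 0.5, so result = 0.5
(((p1 & p1) -> (~p2 | p2)) | p4) = max(0.5, 0.28) = 0.5
~(((p1 & p1) -> (~p2 | p2)) | p4): Gödel ¬ of 0.5 = 0 (operand ≠ 0)
(p4 | ~(((p1 & p1) -> (~p2 | p2)) | p4)) = max(0.28, 0) = 0.28
(~(p3 -> (~p1 | p2)) | (p4 | ~(((p1 & p1) -> (~p2 | p2)) | p4))) = max(0, 0.28) = 0.28

0.28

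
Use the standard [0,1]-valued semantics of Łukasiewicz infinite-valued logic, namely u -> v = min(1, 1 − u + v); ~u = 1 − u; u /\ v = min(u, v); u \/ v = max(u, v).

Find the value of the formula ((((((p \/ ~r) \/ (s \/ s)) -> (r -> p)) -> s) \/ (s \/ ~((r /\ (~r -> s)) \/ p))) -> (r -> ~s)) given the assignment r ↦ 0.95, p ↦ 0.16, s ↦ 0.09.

1.00

~r: Łukasiewicz ¬ gives 1 − 0.95 = 0.05
(p \/ ~r) = max(0.16, 0.05) = 0.16
(s \/ s) = max(0.09, 0.09) = 0.09
((p \/ ~r) \/ (s \/ s)) = max(0.16, 0.09) = 0.16
(r -> p): min(1, 1 − 0.95 + 0.16) = 0.21
(((p \/ ~r) \/ (s \/ s)) -> (r -> p)): min(1, 1 − 0.16 + 0.21) = 1
((((p \/ ~r) \/ (s \/ s)) -> (r -> p)) -> s): min(1, 1 − 1 + 0.09) = 0.09
~r: Łukasiewicz ¬ gives 1 − 0.95 = 0.05
(~r -> s): min(1, 1 − 0.05 + 0.09) = 1
(r /\ (~r -> s)) = min(0.95, 1) = 0.95
((r /\ (~r -> s)) \/ p) = max(0.95, 0.16) = 0.95
~((r /\ (~r -> s)) \/ p): Łukasiewicz ¬ gives 1 − 0.95 = 0.05
(s \/ ~((r /\ (~r -> s)) \/ p)) = max(0.09, 0.05) = 0.09
(((((p \/ ~r) \/ (s \/ s)) -> (r -> p)) -> s) \/ (s \/ ~((r /\ (~r -> s)) \/ p))) = max(0.09, 0.09) = 0.09
~s: Łukasiewicz ¬ gives 1 − 0.09 = 0.91
(r -> ~s): min(1, 1 − 0.95 + 0.91) = 0.96
((((((p \/ ~r) \/ (s \/ s)) -> (r -> p)) -> s) \/ (s \/ ~((r /\ (~r -> s)) \/ p))) -> (r -> ~s)): min(1, 1 − 0.09 + 0.96) = 1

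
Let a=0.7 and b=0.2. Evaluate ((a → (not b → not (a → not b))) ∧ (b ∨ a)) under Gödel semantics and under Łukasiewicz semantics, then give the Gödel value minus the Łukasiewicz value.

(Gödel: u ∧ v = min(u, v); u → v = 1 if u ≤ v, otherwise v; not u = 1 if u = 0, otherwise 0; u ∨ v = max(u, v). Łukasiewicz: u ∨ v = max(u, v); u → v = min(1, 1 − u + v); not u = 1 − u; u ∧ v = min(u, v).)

0.20

Gödel evaluation:
  not b: Gödel ¬ of 0.2 = 0 (operand ≠ 0)
  not b: Gödel ¬ of 0.2 = 0 (operand ≠ 0)
  (a → not b): 0.7 > 0, so result = 0
  not (a → not b): Gödel ¬ of 0 = 1 (operand is 0)
  (not b → not (a → not b)): 0 ≤ 1, so result = 1
  (a → (not b → not (a → not b))): 0.7 ≤ 1, so result = 1
  (b ∨ a) = max(0.2, 0.7) = 0.7
  ((a → (not b → not (a → not b))) ∧ (b ∨ a)) = min(1, 0.7) = 0.7
  Gödel value = 0.7
Łukasiewicz evaluation:
  not b: Łukasiewicz ¬ gives 1 − 0.2 = 0.8
  not b: Łukasiewicz ¬ gives 1 − 0.2 = 0.8
  (a → not b): min(1, 1 − 0.7 + 0.8) = 1
  not (a → not b): Łukasiewicz ¬ gives 1 − 1 = 0
  (not b → not (a → not b)): min(1, 1 − 0.8 + 0) = 0.2
  (a → (not b → not (a → not b))): min(1, 1 − 0.7 + 0.2) = 0.5
  (b ∨ a) = max(0.2, 0.7) = 0.7
  ((a → (not b → not (a → not b))) ∧ (b ∨ a)) = min(0.5, 0.7) = 0.5
  Łukasiewicz value = 0.5
Difference: 0.7 − 0.5 = 0.20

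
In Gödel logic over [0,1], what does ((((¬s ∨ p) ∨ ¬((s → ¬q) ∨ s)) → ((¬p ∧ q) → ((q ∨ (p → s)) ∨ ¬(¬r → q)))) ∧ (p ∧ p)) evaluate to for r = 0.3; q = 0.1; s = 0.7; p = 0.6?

0.60

¬s: Gödel ¬ of 0.7 = 0 (operand ≠ 0)
(¬s ∨ p) = max(0, 0.6) = 0.6
¬q: Gödel ¬ of 0.1 = 0 (operand ≠ 0)
(s → ¬q): 0.7 > 0, so result = 0
((s → ¬q) ∨ s) = max(0, 0.7) = 0.7
¬((s → ¬q) ∨ s): Gödel ¬ of 0.7 = 0 (operand ≠ 0)
((¬s ∨ p) ∨ ¬((s → ¬q) ∨ s)) = max(0.6, 0) = 0.6
¬p: Gödel ¬ of 0.6 = 0 (operand ≠ 0)
(¬p ∧ q) = min(0, 0.1) = 0
(p → s): 0.6 ≤ 0.7, so result = 1
(q ∨ (p → s)) = max(0.1, 1) = 1
¬r: Gödel ¬ of 0.3 = 0 (operand ≠ 0)
(¬r → q): 0 ≤ 0.1, so result = 1
¬(¬r → q): Gödel ¬ of 1 = 0 (operand ≠ 0)
((q ∨ (p → s)) ∨ ¬(¬r → q)) = max(1, 0) = 1
((¬p ∧ q) → ((q ∨ (p → s)) ∨ ¬(¬r → q))): 0 ≤ 1, so result = 1
(((¬s ∨ p) ∨ ¬((s → ¬q) ∨ s)) → ((¬p ∧ q) → ((q ∨ (p → s)) ∨ ¬(¬r → q)))): 0.6 ≤ 1, so result = 1
(p ∧ p) = min(0.6, 0.6) = 0.6
((((¬s ∨ p) ∨ ¬((s → ¬q) ∨ s)) → ((¬p ∧ q) → ((q ∨ (p → s)) ∨ ¬(¬r → q)))) ∧ (p ∧ p)) = min(1, 0.6) = 0.6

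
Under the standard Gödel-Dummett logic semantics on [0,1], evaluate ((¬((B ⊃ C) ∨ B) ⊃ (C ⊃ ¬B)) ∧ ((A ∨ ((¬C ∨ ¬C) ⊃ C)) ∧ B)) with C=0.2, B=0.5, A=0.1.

(B ⊃ C): 0.5 > 0.2, so result = 0.2
((B ⊃ C) ∨ B) = max(0.2, 0.5) = 0.5
¬((B ⊃ C) ∨ B): Gödel ¬ of 0.5 = 0 (operand ≠ 0)
¬B: Gödel ¬ of 0.5 = 0 (operand ≠ 0)
(C ⊃ ¬B): 0.2 > 0, so result = 0
(¬((B ⊃ C) ∨ B) ⊃ (C ⊃ ¬B)): 0 ≤ 0, so result = 1
¬C: Gödel ¬ of 0.2 = 0 (operand ≠ 0)
¬C: Gödel ¬ of 0.2 = 0 (operand ≠ 0)
(¬C ∨ ¬C) = max(0, 0) = 0
((¬C ∨ ¬C) ⊃ C): 0 ≤ 0.2, so result = 1
(A ∨ ((¬C ∨ ¬C) ⊃ C)) = max(0.1, 1) = 1
((A ∨ ((¬C ∨ ¬C) ⊃ C)) ∧ B) = min(1, 0.5) = 0.5
((¬((B ⊃ C) ∨ B) ⊃ (C ⊃ ¬B)) ∧ ((A ∨ ((¬C ∨ ¬C) ⊃ C)) ∧ B)) = min(1, 0.5) = 0.5

0.50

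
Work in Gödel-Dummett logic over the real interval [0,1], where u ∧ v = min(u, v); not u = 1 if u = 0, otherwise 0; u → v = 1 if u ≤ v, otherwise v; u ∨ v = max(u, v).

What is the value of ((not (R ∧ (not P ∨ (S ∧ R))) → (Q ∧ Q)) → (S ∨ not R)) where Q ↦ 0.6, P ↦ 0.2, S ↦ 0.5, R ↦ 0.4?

0.50

not P: Gödel ¬ of 0.2 = 0 (operand ≠ 0)
(S ∧ R) = min(0.5, 0.4) = 0.4
(not P ∨ (S ∧ R)) = max(0, 0.4) = 0.4
(R ∧ (not P ∨ (S ∧ R))) = min(0.4, 0.4) = 0.4
not (R ∧ (not P ∨ (S ∧ R))): Gödel ¬ of 0.4 = 0 (operand ≠ 0)
(Q ∧ Q) = min(0.6, 0.6) = 0.6
(not (R ∧ (not P ∨ (S ∧ R))) → (Q ∧ Q)): 0 ≤ 0.6, so result = 1
not R: Gödel ¬ of 0.4 = 0 (operand ≠ 0)
(S ∨ not R) = max(0.5, 0) = 0.5
((not (R ∧ (not P ∨ (S ∧ R))) → (Q ∧ Q)) → (S ∨ not R)): 1 > 0.5, so result = 0.5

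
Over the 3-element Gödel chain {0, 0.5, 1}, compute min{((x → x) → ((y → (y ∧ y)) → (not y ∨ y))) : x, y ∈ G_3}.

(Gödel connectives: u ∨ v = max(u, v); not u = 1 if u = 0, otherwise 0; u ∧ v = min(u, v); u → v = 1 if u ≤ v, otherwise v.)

The minimum is attained at x = 0, y = 0.5:
  (x → x): 0 ≤ 0, so result = 1
  (y ∧ y) = min(0.5, 0.5) = 0.5
  (y → (y ∧ y)): 0.5 ≤ 0.5, so result = 1
  not y: Gödel ¬ of 0.5 = 0 (operand ≠ 0)
  (not y ∨ y) = max(0, 0.5) = 0.5
  ((y → (y ∧ y)) → (not y ∨ y)): 1 > 0.5, so result = 0.5
  ((x → x) → ((y → (y ∧ y)) → (not y ∨ y))): 1 > 0.5, so result = 0.5
Checking all 9 assignments confirms none give a value below 0.50.

0.50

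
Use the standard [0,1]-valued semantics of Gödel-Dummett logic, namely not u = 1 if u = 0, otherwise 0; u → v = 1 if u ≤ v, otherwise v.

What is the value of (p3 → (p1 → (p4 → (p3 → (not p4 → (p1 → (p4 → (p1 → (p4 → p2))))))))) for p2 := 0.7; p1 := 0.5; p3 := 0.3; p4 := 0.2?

1.00

not p4: Gödel ¬ of 0.2 = 0 (operand ≠ 0)
(p4 → p2): 0.2 ≤ 0.7, so result = 1
(p1 → (p4 → p2)): 0.5 ≤ 1, so result = 1
(p4 → (p1 → (p4 → p2))): 0.2 ≤ 1, so result = 1
(p1 → (p4 → (p1 → (p4 → p2)))): 0.5 ≤ 1, so result = 1
(not p4 → (p1 → (p4 → (p1 → (p4 → p2))))): 0 ≤ 1, so result = 1
(p3 → (not p4 → (p1 → (p4 → (p1 → (p4 → p2)))))): 0.3 ≤ 1, so result = 1
(p4 → (p3 → (not p4 → (p1 → (p4 → (p1 → (p4 → p2))))))): 0.2 ≤ 1, so result = 1
(p1 → (p4 → (p3 → (not p4 → (p1 → (p4 → (p1 → (p4 → p2)))))))): 0.5 ≤ 1, so result = 1
(p3 → (p1 → (p4 → (p3 → (not p4 → (p1 → (p4 → (p1 → (p4 → p2))))))))): 0.3 ≤ 1, so result = 1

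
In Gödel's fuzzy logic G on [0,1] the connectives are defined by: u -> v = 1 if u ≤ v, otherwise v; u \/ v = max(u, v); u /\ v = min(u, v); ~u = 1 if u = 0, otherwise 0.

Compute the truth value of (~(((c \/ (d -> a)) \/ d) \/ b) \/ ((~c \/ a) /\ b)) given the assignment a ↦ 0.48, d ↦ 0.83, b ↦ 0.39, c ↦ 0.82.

0.39

(d -> a): 0.83 > 0.48, so result = 0.48
(c \/ (d -> a)) = max(0.82, 0.48) = 0.82
((c \/ (d -> a)) \/ d) = max(0.82, 0.83) = 0.83
(((c \/ (d -> a)) \/ d) \/ b) = max(0.83, 0.39) = 0.83
~(((c \/ (d -> a)) \/ d) \/ b): Gödel ¬ of 0.83 = 0 (operand ≠ 0)
~c: Gödel ¬ of 0.82 = 0 (operand ≠ 0)
(~c \/ a) = max(0, 0.48) = 0.48
((~c \/ a) /\ b) = min(0.48, 0.39) = 0.39
(~(((c \/ (d -> a)) \/ d) \/ b) \/ ((~c \/ a) /\ b)) = max(0, 0.39) = 0.39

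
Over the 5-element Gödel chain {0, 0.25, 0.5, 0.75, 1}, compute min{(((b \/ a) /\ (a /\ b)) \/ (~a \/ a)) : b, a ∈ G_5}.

0.25

The minimum is attained at b = 0, a = 0.25:
  (b \/ a) = max(0, 0.25) = 0.25
  (a /\ b) = min(0.25, 0) = 0
  ((b \/ a) /\ (a /\ b)) = min(0.25, 0) = 0
  ~a: Gödel ¬ of 0.25 = 0 (operand ≠ 0)
  (~a \/ a) = max(0, 0.25) = 0.25
  (((b \/ a) /\ (a /\ b)) \/ (~a \/ a)) = max(0, 0.25) = 0.25
Checking all 25 assignments confirms none give a value below 0.25.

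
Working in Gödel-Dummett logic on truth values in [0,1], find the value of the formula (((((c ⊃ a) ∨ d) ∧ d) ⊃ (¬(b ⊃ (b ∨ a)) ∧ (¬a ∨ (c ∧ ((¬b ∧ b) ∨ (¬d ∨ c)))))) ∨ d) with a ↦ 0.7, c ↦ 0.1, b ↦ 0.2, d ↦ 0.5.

0.50

(c ⊃ a): 0.1 ≤ 0.7, so result = 1
((c ⊃ a) ∨ d) = max(1, 0.5) = 1
(((c ⊃ a) ∨ d) ∧ d) = min(1, 0.5) = 0.5
(b ∨ a) = max(0.2, 0.7) = 0.7
(b ⊃ (b ∨ a)): 0.2 ≤ 0.7, so result = 1
¬(b ⊃ (b ∨ a)): Gödel ¬ of 1 = 0 (operand ≠ 0)
¬a: Gödel ¬ of 0.7 = 0 (operand ≠ 0)
¬b: Gödel ¬ of 0.2 = 0 (operand ≠ 0)
(¬b ∧ b) = min(0, 0.2) = 0
¬d: Gödel ¬ of 0.5 = 0 (operand ≠ 0)
(¬d ∨ c) = max(0, 0.1) = 0.1
((¬b ∧ b) ∨ (¬d ∨ c)) = max(0, 0.1) = 0.1
(c ∧ ((¬b ∧ b) ∨ (¬d ∨ c))) = min(0.1, 0.1) = 0.1
(¬a ∨ (c ∧ ((¬b ∧ b) ∨ (¬d ∨ c)))) = max(0, 0.1) = 0.1
(¬(b ⊃ (b ∨ a)) ∧ (¬a ∨ (c ∧ ((¬b ∧ b) ∨ (¬d ∨ c))))) = min(0, 0.1) = 0
((((c ⊃ a) ∨ d) ∧ d) ⊃ (¬(b ⊃ (b ∨ a)) ∧ (¬a ∨ (c ∧ ((¬b ∧ b) ∨ (¬d ∨ c)))))): 0.5 > 0, so result = 0
(((((c ⊃ a) ∨ d) ∧ d) ⊃ (¬(b ⊃ (b ∨ a)) ∧ (¬a ∨ (c ∧ ((¬b ∧ b) ∨ (¬d ∨ c)))))) ∨ d) = max(0, 0.5) = 0.5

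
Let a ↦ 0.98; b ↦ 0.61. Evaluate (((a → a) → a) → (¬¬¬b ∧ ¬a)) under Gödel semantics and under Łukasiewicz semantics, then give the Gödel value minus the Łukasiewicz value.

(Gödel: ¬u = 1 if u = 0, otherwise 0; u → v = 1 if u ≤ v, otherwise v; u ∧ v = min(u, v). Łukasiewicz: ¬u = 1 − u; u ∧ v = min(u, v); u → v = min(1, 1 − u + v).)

-0.04

Gödel evaluation:
  (a → a): 0.98 ≤ 0.98, so result = 1
  ((a → a) → a): 1 > 0.98, so result = 0.98
  ¬b: Gödel ¬ of 0.61 = 0 (operand ≠ 0)
  ¬¬b: Gödel ¬ of 0 = 1 (operand is 0)
  ¬¬¬b: Gödel ¬ of 1 = 0 (operand ≠ 0)
  ¬a: Gödel ¬ of 0.98 = 0 (operand ≠ 0)
  (¬¬¬b ∧ ¬a) = min(0, 0) = 0
  (((a → a) → a) → (¬¬¬b ∧ ¬a)): 0.98 > 0, so result = 0
  Gödel value = 0
Łukasiewicz evaluation:
  (a → a): min(1, 1 − 0.98 + 0.98) = 1
  ((a → a) → a): min(1, 1 − 1 + 0.98) = 0.98
  ¬b: Łukasiewicz ¬ gives 1 − 0.61 = 0.39
  ¬¬b: Łukasiewicz ¬ gives 1 − 0.39 = 0.61
  ¬¬¬b: Łukasiewicz ¬ gives 1 − 0.61 = 0.39
  ¬a: Łukasiewicz ¬ gives 1 − 0.98 = 0.02
  (¬¬¬b ∧ ¬a) = min(0.39, 0.02) = 0.02
  (((a → a) → a) → (¬¬¬b ∧ ¬a)): min(1, 1 − 0.98 + 0.02) = 0.04
  Łukasiewicz value = 0.04
Difference: 0 − 0.04 = -0.04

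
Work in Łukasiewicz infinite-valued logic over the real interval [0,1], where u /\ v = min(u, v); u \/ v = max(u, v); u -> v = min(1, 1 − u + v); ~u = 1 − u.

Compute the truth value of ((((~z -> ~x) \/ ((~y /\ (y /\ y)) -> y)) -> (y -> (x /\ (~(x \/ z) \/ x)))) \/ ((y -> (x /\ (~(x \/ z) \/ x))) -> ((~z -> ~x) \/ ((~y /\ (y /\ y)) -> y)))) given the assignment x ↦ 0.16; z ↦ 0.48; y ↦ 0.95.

~z: Łukasiewicz ¬ gives 1 − 0.48 = 0.52
~x: Łukasiewicz ¬ gives 1 − 0.16 = 0.84
(~z -> ~x): min(1, 1 − 0.52 + 0.84) = 1
~y: Łukasiewicz ¬ gives 1 − 0.95 = 0.05
(y /\ y) = min(0.95, 0.95) = 0.95
(~y /\ (y /\ y)) = min(0.05, 0.95) = 0.05
((~y /\ (y /\ y)) -> y): min(1, 1 − 0.05 + 0.95) = 1
((~z -> ~x) \/ ((~y /\ (y /\ y)) -> y)) = max(1, 1) = 1
(x \/ z) = max(0.16, 0.48) = 0.48
~(x \/ z): Łukasiewicz ¬ gives 1 − 0.48 = 0.52
(~(x \/ z) \/ x) = max(0.52, 0.16) = 0.52
(x /\ (~(x \/ z) \/ x)) = min(0.16, 0.52) = 0.16
(y -> (x /\ (~(x \/ z) \/ x))): min(1, 1 − 0.95 + 0.16) = 0.21
(((~z -> ~x) \/ ((~y /\ (y /\ y)) -> y)) -> (y -> (x /\ (~(x \/ z) \/ x)))): min(1, 1 − 1 + 0.21) = 0.21
(x \/ z) = max(0.16, 0.48) = 0.48
~(x \/ z): Łukasiewicz ¬ gives 1 − 0.48 = 0.52
(~(x \/ z) \/ x) = max(0.52, 0.16) = 0.52
(x /\ (~(x \/ z) \/ x)) = min(0.16, 0.52) = 0.16
(y -> (x /\ (~(x \/ z) \/ x))): min(1, 1 − 0.95 + 0.16) = 0.21
~z: Łukasiewicz ¬ gives 1 − 0.48 = 0.52
~x: Łukasiewicz ¬ gives 1 − 0.16 = 0.84
(~z -> ~x): min(1, 1 − 0.52 + 0.84) = 1
~y: Łukasiewicz ¬ gives 1 − 0.95 = 0.05
(y /\ y) = min(0.95, 0.95) = 0.95
(~y /\ (y /\ y)) = min(0.05, 0.95) = 0.05
((~y /\ (y /\ y)) -> y): min(1, 1 − 0.05 + 0.95) = 1
((~z -> ~x) \/ ((~y /\ (y /\ y)) -> y)) = max(1, 1) = 1
((y -> (x /\ (~(x \/ z) \/ x))) -> ((~z -> ~x) \/ ((~y /\ (y /\ y)) -> y))): min(1, 1 − 0.21 + 1) = 1
((((~z -> ~x) \/ ((~y /\ (y /\ y)) -> y)) -> (y -> (x /\ (~(x \/ z) \/ x)))) \/ ((y -> (x /\ (~(x \/ z) \/ x))) -> ((~z -> ~x) \/ ((~y /\ (y /\ y)) -> y)))) = max(0.21, 1) = 1

1.00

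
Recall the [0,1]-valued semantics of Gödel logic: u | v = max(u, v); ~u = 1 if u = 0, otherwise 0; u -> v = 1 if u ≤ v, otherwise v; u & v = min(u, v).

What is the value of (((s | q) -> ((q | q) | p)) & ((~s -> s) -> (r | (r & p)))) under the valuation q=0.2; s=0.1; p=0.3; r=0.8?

0.80

(s | q) = max(0.1, 0.2) = 0.2
(q | q) = max(0.2, 0.2) = 0.2
((q | q) | p) = max(0.2, 0.3) = 0.3
((s | q) -> ((q | q) | p)): 0.2 ≤ 0.3, so result = 1
~s: Gödel ¬ of 0.1 = 0 (operand ≠ 0)
(~s -> s): 0 ≤ 0.1, so result = 1
(r & p) = min(0.8, 0.3) = 0.3
(r | (r & p)) = max(0.8, 0.3) = 0.8
((~s -> s) -> (r | (r & p))): 1 > 0.8, so result = 0.8
(((s | q) -> ((q | q) | p)) & ((~s -> s) -> (r | (r & p)))) = min(1, 0.8) = 0.8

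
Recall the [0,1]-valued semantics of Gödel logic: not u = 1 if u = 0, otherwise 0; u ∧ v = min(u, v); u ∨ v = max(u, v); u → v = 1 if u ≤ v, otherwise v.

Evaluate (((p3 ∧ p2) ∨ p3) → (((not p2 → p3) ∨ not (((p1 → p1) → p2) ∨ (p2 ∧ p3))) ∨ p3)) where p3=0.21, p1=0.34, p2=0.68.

1.00

(p3 ∧ p2) = min(0.21, 0.68) = 0.21
((p3 ∧ p2) ∨ p3) = max(0.21, 0.21) = 0.21
not p2: Gödel ¬ of 0.68 = 0 (operand ≠ 0)
(not p2 → p3): 0 ≤ 0.21, so result = 1
(p1 → p1): 0.34 ≤ 0.34, so result = 1
((p1 → p1) → p2): 1 > 0.68, so result = 0.68
(p2 ∧ p3) = min(0.68, 0.21) = 0.21
(((p1 → p1) → p2) ∨ (p2 ∧ p3)) = max(0.68, 0.21) = 0.68
not (((p1 → p1) → p2) ∨ (p2 ∧ p3)): Gödel ¬ of 0.68 = 0 (operand ≠ 0)
((not p2 → p3) ∨ not (((p1 → p1) → p2) ∨ (p2 ∧ p3))) = max(1, 0) = 1
(((not p2 → p3) ∨ not (((p1 → p1) → p2) ∨ (p2 ∧ p3))) ∨ p3) = max(1, 0.21) = 1
(((p3 ∧ p2) ∨ p3) → (((not p2 → p3) ∨ not (((p1 → p1) → p2) ∨ (p2 ∧ p3))) ∨ p3)): 0.21 ≤ 1, so result = 1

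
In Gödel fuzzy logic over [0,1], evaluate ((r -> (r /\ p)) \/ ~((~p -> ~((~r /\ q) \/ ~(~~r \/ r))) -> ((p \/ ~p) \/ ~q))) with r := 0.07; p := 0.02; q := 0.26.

(r /\ p) = min(0.07, 0.02) = 0.02
(r -> (r /\ p)): 0.07 > 0.02, so result = 0.02
~p: Gödel ¬ of 0.02 = 0 (operand ≠ 0)
~r: Gödel ¬ of 0.07 = 0 (operand ≠ 0)
(~r /\ q) = min(0, 0.26) = 0
~r: Gödel ¬ of 0.07 = 0 (operand ≠ 0)
~~r: Gödel ¬ of 0 = 1 (operand is 0)
(~~r \/ r) = max(1, 0.07) = 1
~(~~r \/ r): Gödel ¬ of 1 = 0 (operand ≠ 0)
((~r /\ q) \/ ~(~~r \/ r)) = max(0, 0) = 0
~((~r /\ q) \/ ~(~~r \/ r)): Gödel ¬ of 0 = 1 (operand is 0)
(~p -> ~((~r /\ q) \/ ~(~~r \/ r))): 0 ≤ 1, so result = 1
~p: Gödel ¬ of 0.02 = 0 (operand ≠ 0)
(p \/ ~p) = max(0.02, 0) = 0.02
~q: Gödel ¬ of 0.26 = 0 (operand ≠ 0)
((p \/ ~p) \/ ~q) = max(0.02, 0) = 0.02
((~p -> ~((~r /\ q) \/ ~(~~r \/ r))) -> ((p \/ ~p) \/ ~q)): 1 > 0.02, so result = 0.02
~((~p -> ~((~r /\ q) \/ ~(~~r \/ r))) -> ((p \/ ~p) \/ ~q)): Gödel ¬ of 0.02 = 0 (operand ≠ 0)
((r -> (r /\ p)) \/ ~((~p -> ~((~r /\ q) \/ ~(~~r \/ r))) -> ((p \/ ~p) \/ ~q))) = max(0.02, 0) = 0.02

0.02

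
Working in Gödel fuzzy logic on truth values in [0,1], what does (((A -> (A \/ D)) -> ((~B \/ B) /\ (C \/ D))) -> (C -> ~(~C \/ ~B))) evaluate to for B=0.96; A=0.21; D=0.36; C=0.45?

1.00

(A \/ D) = max(0.21, 0.36) = 0.36
(A -> (A \/ D)): 0.21 ≤ 0.36, so result = 1
~B: Gödel ¬ of 0.96 = 0 (operand ≠ 0)
(~B \/ B) = max(0, 0.96) = 0.96
(C \/ D) = max(0.45, 0.36) = 0.45
((~B \/ B) /\ (C \/ D)) = min(0.96, 0.45) = 0.45
((A -> (A \/ D)) -> ((~B \/ B) /\ (C \/ D))): 1 > 0.45, so result = 0.45
~C: Gödel ¬ of 0.45 = 0 (operand ≠ 0)
~B: Gödel ¬ of 0.96 = 0 (operand ≠ 0)
(~C \/ ~B) = max(0, 0) = 0
~(~C \/ ~B): Gödel ¬ of 0 = 1 (operand is 0)
(C -> ~(~C \/ ~B)): 0.45 ≤ 1, so result = 1
(((A -> (A \/ D)) -> ((~B \/ B) /\ (C \/ D))) -> (C -> ~(~C \/ ~B))): 0.45 ≤ 1, so result = 1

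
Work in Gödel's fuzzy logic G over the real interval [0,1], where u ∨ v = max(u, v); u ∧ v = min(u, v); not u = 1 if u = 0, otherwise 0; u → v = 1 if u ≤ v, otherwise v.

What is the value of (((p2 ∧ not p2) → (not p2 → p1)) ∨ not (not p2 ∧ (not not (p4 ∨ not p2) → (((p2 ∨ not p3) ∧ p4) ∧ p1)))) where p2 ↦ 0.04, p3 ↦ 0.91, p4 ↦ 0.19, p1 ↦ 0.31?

1.00

not p2: Gödel ¬ of 0.04 = 0 (operand ≠ 0)
(p2 ∧ not p2) = min(0.04, 0) = 0
not p2: Gödel ¬ of 0.04 = 0 (operand ≠ 0)
(not p2 → p1): 0 ≤ 0.31, so result = 1
((p2 ∧ not p2) → (not p2 → p1)): 0 ≤ 1, so result = 1
not p2: Gödel ¬ of 0.04 = 0 (operand ≠ 0)
not p2: Gödel ¬ of 0.04 = 0 (operand ≠ 0)
(p4 ∨ not p2) = max(0.19, 0) = 0.19
not (p4 ∨ not p2): Gödel ¬ of 0.19 = 0 (operand ≠ 0)
not not (p4 ∨ not p2): Gödel ¬ of 0 = 1 (operand is 0)
not p3: Gödel ¬ of 0.91 = 0 (operand ≠ 0)
(p2 ∨ not p3) = max(0.04, 0) = 0.04
((p2 ∨ not p3) ∧ p4) = min(0.04, 0.19) = 0.04
(((p2 ∨ not p3) ∧ p4) ∧ p1) = min(0.04, 0.31) = 0.04
(not not (p4 ∨ not p2) → (((p2 ∨ not p3) ∧ p4) ∧ p1)): 1 > 0.04, so result = 0.04
(not p2 ∧ (not not (p4 ∨ not p2) → (((p2 ∨ not p3) ∧ p4) ∧ p1))) = min(0, 0.04) = 0
not (not p2 ∧ (not not (p4 ∨ not p2) → (((p2 ∨ not p3) ∧ p4) ∧ p1))): Gödel ¬ of 0 = 1 (operand is 0)
(((p2 ∧ not p2) → (not p2 → p1)) ∨ not (not p2 ∧ (not not (p4 ∨ not p2) → (((p2 ∨ not p3) ∧ p4) ∧ p1)))) = max(1, 1) = 1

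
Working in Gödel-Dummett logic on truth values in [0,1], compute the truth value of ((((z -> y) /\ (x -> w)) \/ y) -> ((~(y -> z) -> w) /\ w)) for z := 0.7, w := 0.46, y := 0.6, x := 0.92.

0.46

(z -> y): 0.7 > 0.6, so result = 0.6
(x -> w): 0.92 > 0.46, so result = 0.46
((z -> y) /\ (x -> w)) = min(0.6, 0.46) = 0.46
(((z -> y) /\ (x -> w)) \/ y) = max(0.46, 0.6) = 0.6
(y -> z): 0.6 ≤ 0.7, so result = 1
~(y -> z): Gödel ¬ of 1 = 0 (operand ≠ 0)
(~(y -> z) -> w): 0 ≤ 0.46, so result = 1
((~(y -> z) -> w) /\ w) = min(1, 0.46) = 0.46
((((z -> y) /\ (x -> w)) \/ y) -> ((~(y -> z) -> w) /\ w)): 0.6 > 0.46, so result = 0.46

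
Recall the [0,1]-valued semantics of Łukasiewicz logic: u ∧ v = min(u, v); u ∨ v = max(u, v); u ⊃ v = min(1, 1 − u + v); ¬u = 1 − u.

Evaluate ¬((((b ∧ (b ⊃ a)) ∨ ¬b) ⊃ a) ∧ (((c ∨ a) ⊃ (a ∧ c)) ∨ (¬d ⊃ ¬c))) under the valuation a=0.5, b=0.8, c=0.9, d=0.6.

(b ⊃ a): min(1, 1 − 0.8 + 0.5) = 0.7
(b ∧ (b ⊃ a)) = min(0.8, 0.7) = 0.7
¬b: Łukasiewicz ¬ gives 1 − 0.8 = 0.2
((b ∧ (b ⊃ a)) ∨ ¬b) = max(0.7, 0.2) = 0.7
(((b ∧ (b ⊃ a)) ∨ ¬b) ⊃ a): min(1, 1 − 0.7 + 0.5) = 0.8
(c ∨ a) = max(0.9, 0.5) = 0.9
(a ∧ c) = min(0.5, 0.9) = 0.5
((c ∨ a) ⊃ (a ∧ c)): min(1, 1 − 0.9 + 0.5) = 0.6
¬d: Łukasiewicz ¬ gives 1 − 0.6 = 0.4
¬c: Łukasiewicz ¬ gives 1 − 0.9 = 0.1
(¬d ⊃ ¬c): min(1, 1 − 0.4 + 0.1) = 0.7
(((c ∨ a) ⊃ (a ∧ c)) ∨ (¬d ⊃ ¬c)) = max(0.6, 0.7) = 0.7
((((b ∧ (b ⊃ a)) ∨ ¬b) ⊃ a) ∧ (((c ∨ a) ⊃ (a ∧ c)) ∨ (¬d ⊃ ¬c))) = min(0.8, 0.7) = 0.7
¬((((b ∧ (b ⊃ a)) ∨ ¬b) ⊃ a) ∧ (((c ∨ a) ⊃ (a ∧ c)) ∨ (¬d ⊃ ¬c))): Łukasiewicz ¬ gives 1 − 0.7 = 0.3

0.30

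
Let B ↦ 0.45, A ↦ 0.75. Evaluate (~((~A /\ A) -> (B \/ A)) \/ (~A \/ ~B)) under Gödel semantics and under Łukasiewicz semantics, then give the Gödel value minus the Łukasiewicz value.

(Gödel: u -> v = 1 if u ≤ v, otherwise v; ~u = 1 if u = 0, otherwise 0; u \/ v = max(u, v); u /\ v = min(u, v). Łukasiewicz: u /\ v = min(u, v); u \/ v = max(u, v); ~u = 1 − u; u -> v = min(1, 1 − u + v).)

-0.55

Gödel evaluation:
  ~A: Gödel ¬ of 0.75 = 0 (operand ≠ 0)
  (~A /\ A) = min(0, 0.75) = 0
  (B \/ A) = max(0.45, 0.75) = 0.75
  ((~A /\ A) -> (B \/ A)): 0 ≤ 0.75, so result = 1
  ~((~A /\ A) -> (B \/ A)): Gödel ¬ of 1 = 0 (operand ≠ 0)
  ~A: Gödel ¬ of 0.75 = 0 (operand ≠ 0)
  ~B: Gödel ¬ of 0.45 = 0 (operand ≠ 0)
  (~A \/ ~B) = max(0, 0) = 0
  (~((~A /\ A) -> (B \/ A)) \/ (~A \/ ~B)) = max(0, 0) = 0
  Gödel value = 0
Łukasiewicz evaluation:
  ~A: Łukasiewicz ¬ gives 1 − 0.75 = 0.25
  (~A /\ A) = min(0.25, 0.75) = 0.25
  (B \/ A) = max(0.45, 0.75) = 0.75
  ((~A /\ A) -> (B \/ A)): min(1, 1 − 0.25 + 0.75) = 1
  ~((~A /\ A) -> (B \/ A)): Łukasiewicz ¬ gives 1 − 1 = 0
  ~A: Łukasiewicz ¬ gives 1 − 0.75 = 0.25
  ~B: Łukasiewicz ¬ gives 1 − 0.45 = 0.55
  (~A \/ ~B) = max(0.25, 0.55) = 0.55
  (~((~A /\ A) -> (B \/ A)) \/ (~A \/ ~B)) = max(0, 0.55) = 0.55
  Łukasiewicz value = 0.55
Difference: 0 − 0.55 = -0.55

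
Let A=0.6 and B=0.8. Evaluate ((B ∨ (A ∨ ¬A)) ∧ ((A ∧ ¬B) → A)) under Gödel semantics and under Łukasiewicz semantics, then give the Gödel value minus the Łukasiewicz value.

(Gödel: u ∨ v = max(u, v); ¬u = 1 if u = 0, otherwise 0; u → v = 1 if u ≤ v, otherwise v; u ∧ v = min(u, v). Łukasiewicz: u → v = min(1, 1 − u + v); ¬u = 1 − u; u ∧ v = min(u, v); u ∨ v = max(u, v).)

0.00

Gödel evaluation:
  ¬A: Gödel ¬ of 0.6 = 0 (operand ≠ 0)
  (A ∨ ¬A) = max(0.6, 0) = 0.6
  (B ∨ (A ∨ ¬A)) = max(0.8, 0.6) = 0.8
  ¬B: Gödel ¬ of 0.8 = 0 (operand ≠ 0)
  (A ∧ ¬B) = min(0.6, 0) = 0
  ((A ∧ ¬B) → A): 0 ≤ 0.6, so result = 1
  ((B ∨ (A ∨ ¬A)) ∧ ((A ∧ ¬B) → A)) = min(0.8, 1) = 0.8
  Gödel value = 0.8
Łukasiewicz evaluation:
  ¬A: Łukasiewicz ¬ gives 1 − 0.6 = 0.4
  (A ∨ ¬A) = max(0.6, 0.4) = 0.6
  (B ∨ (A ∨ ¬A)) = max(0.8, 0.6) = 0.8
  ¬B: Łukasiewicz ¬ gives 1 − 0.8 = 0.2
  (A ∧ ¬B) = min(0.6, 0.2) = 0.2
  ((A ∧ ¬B) → A): min(1, 1 − 0.2 + 0.6) = 1
  ((B ∨ (A ∨ ¬A)) ∧ ((A ∧ ¬B) → A)) = min(0.8, 1) = 0.8
  Łukasiewicz value = 0.8
Difference: 0.8 − 0.8 = 0.00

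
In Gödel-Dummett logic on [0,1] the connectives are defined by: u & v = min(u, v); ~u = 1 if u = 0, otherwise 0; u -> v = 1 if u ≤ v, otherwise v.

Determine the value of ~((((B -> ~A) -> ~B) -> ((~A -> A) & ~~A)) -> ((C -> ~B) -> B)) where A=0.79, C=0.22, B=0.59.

0.00

~A: Gödel ¬ of 0.79 = 0 (operand ≠ 0)
(B -> ~A): 0.59 > 0, so result = 0
~B: Gödel ¬ of 0.59 = 0 (operand ≠ 0)
((B -> ~A) -> ~B): 0 ≤ 0, so result = 1
~A: Gödel ¬ of 0.79 = 0 (operand ≠ 0)
(~A -> A): 0 ≤ 0.79, so result = 1
~A: Gödel ¬ of 0.79 = 0 (operand ≠ 0)
~~A: Gödel ¬ of 0 = 1 (operand is 0)
((~A -> A) & ~~A) = min(1, 1) = 1
(((B -> ~A) -> ~B) -> ((~A -> A) & ~~A)): 1 ≤ 1, so result = 1
~B: Gödel ¬ of 0.59 = 0 (operand ≠ 0)
(C -> ~B): 0.22 > 0, so result = 0
((C -> ~B) -> B): 0 ≤ 0.59, so result = 1
((((B -> ~A) -> ~B) -> ((~A -> A) & ~~A)) -> ((C -> ~B) -> B)): 1 ≤ 1, so result = 1
~((((B -> ~A) -> ~B) -> ((~A -> A) & ~~A)) -> ((C -> ~B) -> B)): Gödel ¬ of 1 = 0 (operand ≠ 0)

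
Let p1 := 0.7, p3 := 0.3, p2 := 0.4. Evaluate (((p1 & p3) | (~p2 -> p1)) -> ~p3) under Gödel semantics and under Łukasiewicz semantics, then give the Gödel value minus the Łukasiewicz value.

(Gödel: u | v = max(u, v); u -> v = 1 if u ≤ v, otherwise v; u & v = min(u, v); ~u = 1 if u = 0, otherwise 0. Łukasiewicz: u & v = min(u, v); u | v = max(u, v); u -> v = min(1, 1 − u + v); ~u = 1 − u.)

Gödel evaluation:
  (p1 & p3) = min(0.7, 0.3) = 0.3
  ~p2: Gödel ¬ of 0.4 = 0 (operand ≠ 0)
  (~p2 -> p1): 0 ≤ 0.7, so result = 1
  ((p1 & p3) | (~p2 -> p1)) = max(0.3, 1) = 1
  ~p3: Gödel ¬ of 0.3 = 0 (operand ≠ 0)
  (((p1 & p3) | (~p2 -> p1)) -> ~p3): 1 > 0, so result = 0
  Gödel value = 0
Łukasiewicz evaluation:
  (p1 & p3) = min(0.7, 0.3) = 0.3
  ~p2: Łukasiewicz ¬ gives 1 − 0.4 = 0.6
  (~p2 -> p1): min(1, 1 − 0.6 + 0.7) = 1
  ((p1 & p3) | (~p2 -> p1)) = max(0.3, 1) = 1
  ~p3: Łukasiewicz ¬ gives 1 − 0.3 = 0.7
  (((p1 & p3) | (~p2 -> p1)) -> ~p3): min(1, 1 − 1 + 0.7) = 0.7
  Łukasiewicz value = 0.7
Difference: 0 − 0.7 = -0.70

-0.70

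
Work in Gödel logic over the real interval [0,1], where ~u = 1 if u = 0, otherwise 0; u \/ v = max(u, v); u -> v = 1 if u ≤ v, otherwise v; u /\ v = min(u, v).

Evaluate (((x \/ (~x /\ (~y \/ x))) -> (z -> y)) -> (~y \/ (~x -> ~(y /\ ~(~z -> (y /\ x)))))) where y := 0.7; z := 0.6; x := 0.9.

~x: Gödel ¬ of 0.9 = 0 (operand ≠ 0)
~y: Gödel ¬ of 0.7 = 0 (operand ≠ 0)
(~y \/ x) = max(0, 0.9) = 0.9
(~x /\ (~y \/ x)) = min(0, 0.9) = 0
(x \/ (~x /\ (~y \/ x))) = max(0.9, 0) = 0.9
(z -> y): 0.6 ≤ 0.7, so result = 1
((x \/ (~x /\ (~y \/ x))) -> (z -> y)): 0.9 ≤ 1, so result = 1
~y: Gödel ¬ of 0.7 = 0 (operand ≠ 0)
~x: Gödel ¬ of 0.9 = 0 (operand ≠ 0)
~z: Gödel ¬ of 0.6 = 0 (operand ≠ 0)
(y /\ x) = min(0.7, 0.9) = 0.7
(~z -> (y /\ x)): 0 ≤ 0.7, so result = 1
~(~z -> (y /\ x)): Gödel ¬ of 1 = 0 (operand ≠ 0)
(y /\ ~(~z -> (y /\ x))) = min(0.7, 0) = 0
~(y /\ ~(~z -> (y /\ x))): Gödel ¬ of 0 = 1 (operand is 0)
(~x -> ~(y /\ ~(~z -> (y /\ x)))): 0 ≤ 1, so result = 1
(~y \/ (~x -> ~(y /\ ~(~z -> (y /\ x))))) = max(0, 1) = 1
(((x \/ (~x /\ (~y \/ x))) -> (z -> y)) -> (~y \/ (~x -> ~(y /\ ~(~z -> (y /\ x)))))): 1 ≤ 1, so result = 1

1.00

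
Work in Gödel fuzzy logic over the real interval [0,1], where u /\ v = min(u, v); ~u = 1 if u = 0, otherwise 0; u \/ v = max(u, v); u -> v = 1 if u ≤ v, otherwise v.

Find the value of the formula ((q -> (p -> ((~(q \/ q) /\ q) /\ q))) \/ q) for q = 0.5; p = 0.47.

(q \/ q) = max(0.5, 0.5) = 0.5
~(q \/ q): Gödel ¬ of 0.5 = 0 (operand ≠ 0)
(~(q \/ q) /\ q) = min(0, 0.5) = 0
((~(q \/ q) /\ q) /\ q) = min(0, 0.5) = 0
(p -> ((~(q \/ q) /\ q) /\ q)): 0.47 > 0, so result = 0
(q -> (p -> ((~(q \/ q) /\ q) /\ q))): 0.5 > 0, so result = 0
((q -> (p -> ((~(q \/ q) /\ q) /\ q))) \/ q) = max(0, 0.5) = 0.5

0.50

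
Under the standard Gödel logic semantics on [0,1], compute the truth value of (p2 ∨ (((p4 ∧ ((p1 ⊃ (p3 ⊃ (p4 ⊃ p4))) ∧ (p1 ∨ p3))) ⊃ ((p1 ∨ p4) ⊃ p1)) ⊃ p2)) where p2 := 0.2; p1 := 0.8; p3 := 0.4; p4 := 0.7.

(p4 ⊃ p4): 0.7 ≤ 0.7, so result = 1
(p3 ⊃ (p4 ⊃ p4)): 0.4 ≤ 1, so result = 1
(p1 ⊃ (p3 ⊃ (p4 ⊃ p4))): 0.8 ≤ 1, so result = 1
(p1 ∨ p3) = max(0.8, 0.4) = 0.8
((p1 ⊃ (p3 ⊃ (p4 ⊃ p4))) ∧ (p1 ∨ p3)) = min(1, 0.8) = 0.8
(p4 ∧ ((p1 ⊃ (p3 ⊃ (p4 ⊃ p4))) ∧ (p1 ∨ p3))) = min(0.7, 0.8) = 0.7
(p1 ∨ p4) = max(0.8, 0.7) = 0.8
((p1 ∨ p4) ⊃ p1): 0.8 ≤ 0.8, so result = 1
((p4 ∧ ((p1 ⊃ (p3 ⊃ (p4 ⊃ p4))) ∧ (p1 ∨ p3))) ⊃ ((p1 ∨ p4) ⊃ p1)): 0.7 ≤ 1, so result = 1
(((p4 ∧ ((p1 ⊃ (p3 ⊃ (p4 ⊃ p4))) ∧ (p1 ∨ p3))) ⊃ ((p1 ∨ p4) ⊃ p1)) ⊃ p2): 1 > 0.2, so result = 0.2
(p2 ∨ (((p4 ∧ ((p1 ⊃ (p3 ⊃ (p4 ⊃ p4))) ∧ (p1 ∨ p3))) ⊃ ((p1 ∨ p4) ⊃ p1)) ⊃ p2)) = max(0.2, 0.2) = 0.2

0.20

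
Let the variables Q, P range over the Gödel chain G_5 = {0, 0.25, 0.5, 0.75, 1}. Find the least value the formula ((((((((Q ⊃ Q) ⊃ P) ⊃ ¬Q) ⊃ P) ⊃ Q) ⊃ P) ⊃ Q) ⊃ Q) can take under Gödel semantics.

The minimum is attained at Q = 0, P = 0:
  (Q ⊃ Q): 0 ≤ 0, so result = 1
  ((Q ⊃ Q) ⊃ P): 1 > 0, so result = 0
  ¬Q: Gödel ¬ of 0 = 1 (operand is 0)
  (((Q ⊃ Q) ⊃ P) ⊃ ¬Q): 0 ≤ 1, so result = 1
  ((((Q ⊃ Q) ⊃ P) ⊃ ¬Q) ⊃ P): 1 > 0, so result = 0
  (((((Q ⊃ Q) ⊃ P) ⊃ ¬Q) ⊃ P) ⊃ Q): 0 ≤ 0, so result = 1
  ((((((Q ⊃ Q) ⊃ P) ⊃ ¬Q) ⊃ P) ⊃ Q) ⊃ P): 1 > 0, so result = 0
  (((((((Q ⊃ Q) ⊃ P) ⊃ ¬Q) ⊃ P) ⊃ Q) ⊃ P) ⊃ Q): 0 ≤ 0, so result = 1
  ((((((((Q ⊃ Q) ⊃ P) ⊃ ¬Q) ⊃ P) ⊃ Q) ⊃ P) ⊃ Q) ⊃ Q): 1 > 0, so result = 0
Checking all 25 assignments confirms none give a value below 0.00.

0.00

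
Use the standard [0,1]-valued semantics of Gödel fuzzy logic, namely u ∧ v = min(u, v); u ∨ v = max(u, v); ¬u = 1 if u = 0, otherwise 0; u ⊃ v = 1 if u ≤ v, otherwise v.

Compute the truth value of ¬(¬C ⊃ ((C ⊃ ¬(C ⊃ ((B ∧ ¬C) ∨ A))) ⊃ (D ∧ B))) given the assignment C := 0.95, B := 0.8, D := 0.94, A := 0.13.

¬C: Gödel ¬ of 0.95 = 0 (operand ≠ 0)
¬C: Gödel ¬ of 0.95 = 0 (operand ≠ 0)
(B ∧ ¬C) = min(0.8, 0) = 0
((B ∧ ¬C) ∨ A) = max(0, 0.13) = 0.13
(C ⊃ ((B ∧ ¬C) ∨ A)): 0.95 > 0.13, so result = 0.13
¬(C ⊃ ((B ∧ ¬C) ∨ A)): Gödel ¬ of 0.13 = 0 (operand ≠ 0)
(C ⊃ ¬(C ⊃ ((B ∧ ¬C) ∨ A))): 0.95 > 0, so result = 0
(D ∧ B) = min(0.94, 0.8) = 0.8
((C ⊃ ¬(C ⊃ ((B ∧ ¬C) ∨ A))) ⊃ (D ∧ B)): 0 ≤ 0.8, so result = 1
(¬C ⊃ ((C ⊃ ¬(C ⊃ ((B ∧ ¬C) ∨ A))) ⊃ (D ∧ B))): 0 ≤ 1, so result = 1
¬(¬C ⊃ ((C ⊃ ¬(C ⊃ ((B ∧ ¬C) ∨ A))) ⊃ (D ∧ B))): Gödel ¬ of 1 = 0 (operand ≠ 0)

0.00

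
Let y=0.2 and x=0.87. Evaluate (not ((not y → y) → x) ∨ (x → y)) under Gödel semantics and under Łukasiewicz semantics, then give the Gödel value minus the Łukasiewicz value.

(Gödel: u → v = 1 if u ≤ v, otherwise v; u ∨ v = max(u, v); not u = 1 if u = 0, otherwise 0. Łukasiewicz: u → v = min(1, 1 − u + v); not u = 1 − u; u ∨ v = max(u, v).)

Gödel evaluation:
  not y: Gödel ¬ of 0.2 = 0 (operand ≠ 0)
  (not y → y): 0 ≤ 0.2, so result = 1
  ((not y → y) → x): 1 > 0.87, so result = 0.87
  not ((not y → y) → x): Gödel ¬ of 0.87 = 0 (operand ≠ 0)
  (x → y): 0.87 > 0.2, so result = 0.2
  (not ((not y → y) → x) ∨ (x → y)) = max(0, 0.2) = 0.2
  Gödel value = 0.2
Łukasiewicz evaluation:
  not y: Łukasiewicz ¬ gives 1 − 0.2 = 0.8
  (not y → y): min(1, 1 − 0.8 + 0.2) = 0.4
  ((not y → y) → x): min(1, 1 − 0.4 + 0.87) = 1
  not ((not y → y) → x): Łukasiewicz ¬ gives 1 − 1 = 0
  (x → y): min(1, 1 − 0.87 + 0.2) = 0.33
  (not ((not y → y) → x) ∨ (x → y)) = max(0, 0.33) = 0.33
  Łukasiewicz value = 0.33
Difference: 0.2 − 0.33 = -0.13

-0.13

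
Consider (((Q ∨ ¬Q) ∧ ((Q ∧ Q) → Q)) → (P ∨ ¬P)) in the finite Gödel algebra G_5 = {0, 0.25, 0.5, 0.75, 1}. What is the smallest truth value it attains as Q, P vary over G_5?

0.25

The minimum is attained at Q = 0, P = 0.25:
  ¬Q: Gödel ¬ of 0 = 1 (operand is 0)
  (Q ∨ ¬Q) = max(0, 1) = 1
  (Q ∧ Q) = min(0, 0) = 0
  ((Q ∧ Q) → Q): 0 ≤ 0, so result = 1
  ((Q ∨ ¬Q) ∧ ((Q ∧ Q) → Q)) = min(1, 1) = 1
  ¬P: Gödel ¬ of 0.25 = 0 (operand ≠ 0)
  (P ∨ ¬P) = max(0.25, 0) = 0.25
  (((Q ∨ ¬Q) ∧ ((Q ∧ Q) → Q)) → (P ∨ ¬P)): 1 > 0.25, so result = 0.25
Checking all 25 assignments confirms none give a value below 0.25.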